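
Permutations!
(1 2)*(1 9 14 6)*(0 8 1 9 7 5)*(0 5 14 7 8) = [0, 2, 8, 3, 4, 5, 9, 14, 1, 7, 10, 11, 12, 13, 6] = (1 2 8)(6 9 7 14)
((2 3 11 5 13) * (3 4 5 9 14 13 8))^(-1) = ((2 4 5 8 3 11 9 14 13))^(-1) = (2 13 14 9 11 3 8 5 4)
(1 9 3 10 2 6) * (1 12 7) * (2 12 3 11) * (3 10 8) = [0, 9, 6, 8, 4, 5, 10, 1, 3, 11, 12, 2, 7] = (1 9 11 2 6 10 12 7)(3 8)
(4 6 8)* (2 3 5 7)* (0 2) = (0 2 3 5 7)(4 6 8) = [2, 1, 3, 5, 6, 7, 8, 0, 4]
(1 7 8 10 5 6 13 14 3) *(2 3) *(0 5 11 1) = (0 5 6 13 14 2 3)(1 7 8 10 11) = [5, 7, 3, 0, 4, 6, 13, 8, 10, 9, 11, 1, 12, 14, 2]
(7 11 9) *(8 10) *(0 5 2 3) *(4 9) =(0 5 2 3)(4 9 7 11)(8 10) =[5, 1, 3, 0, 9, 2, 6, 11, 10, 7, 8, 4]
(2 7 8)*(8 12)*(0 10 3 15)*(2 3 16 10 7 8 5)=(0 7 12 5 2 8 3 15)(10 16)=[7, 1, 8, 15, 4, 2, 6, 12, 3, 9, 16, 11, 5, 13, 14, 0, 10]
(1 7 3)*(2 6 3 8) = (1 7 8 2 6 3) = [0, 7, 6, 1, 4, 5, 3, 8, 2]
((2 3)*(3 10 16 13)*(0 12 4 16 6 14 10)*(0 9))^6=((0 12 4 16 13 3 2 9)(6 14 10))^6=(0 2 13 4)(3 16 12 9)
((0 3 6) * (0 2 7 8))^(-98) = ((0 3 6 2 7 8))^(-98) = (0 7 6)(2 3 8)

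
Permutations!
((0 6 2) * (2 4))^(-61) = ((0 6 4 2))^(-61) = (0 2 4 6)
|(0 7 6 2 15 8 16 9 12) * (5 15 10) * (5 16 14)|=|(0 7 6 2 10 16 9 12)(5 15 8 14)|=8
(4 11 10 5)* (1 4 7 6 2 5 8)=(1 4 11 10 8)(2 5 7 6)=[0, 4, 5, 3, 11, 7, 2, 6, 1, 9, 8, 10]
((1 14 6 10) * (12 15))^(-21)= ((1 14 6 10)(12 15))^(-21)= (1 10 6 14)(12 15)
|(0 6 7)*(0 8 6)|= 3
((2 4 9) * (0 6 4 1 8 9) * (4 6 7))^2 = (0 4 7)(1 9)(2 8)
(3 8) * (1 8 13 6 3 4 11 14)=(1 8 4 11 14)(3 13 6)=[0, 8, 2, 13, 11, 5, 3, 7, 4, 9, 10, 14, 12, 6, 1]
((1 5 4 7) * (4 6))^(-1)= (1 7 4 6 5)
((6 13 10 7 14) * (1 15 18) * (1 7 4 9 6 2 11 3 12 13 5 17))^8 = ((1 15 18 7 14 2 11 3 12 13 10 4 9 6 5 17))^8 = (1 12)(2 6)(3 17)(4 7)(5 11)(9 14)(10 18)(13 15)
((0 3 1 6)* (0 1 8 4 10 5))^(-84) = ((0 3 8 4 10 5)(1 6))^(-84) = (10)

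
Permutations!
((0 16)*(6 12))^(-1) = ((0 16)(6 12))^(-1) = (0 16)(6 12)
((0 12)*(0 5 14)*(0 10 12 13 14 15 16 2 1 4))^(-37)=(0 16 10 4 15 14 1 5 13 2 12)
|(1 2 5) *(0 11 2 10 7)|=|(0 11 2 5 1 10 7)|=7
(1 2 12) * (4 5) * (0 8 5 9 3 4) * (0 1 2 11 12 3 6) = (0 8 5 1 11 12 2 3 4 9 6) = [8, 11, 3, 4, 9, 1, 0, 7, 5, 6, 10, 12, 2]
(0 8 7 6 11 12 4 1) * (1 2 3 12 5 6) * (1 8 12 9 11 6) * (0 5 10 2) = (0 12 4)(1 5)(2 3 9 11 10)(7 8) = [12, 5, 3, 9, 0, 1, 6, 8, 7, 11, 2, 10, 4]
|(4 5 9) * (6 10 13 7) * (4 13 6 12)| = |(4 5 9 13 7 12)(6 10)| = 6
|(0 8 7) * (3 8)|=|(0 3 8 7)|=4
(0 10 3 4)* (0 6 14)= (0 10 3 4 6 14)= [10, 1, 2, 4, 6, 5, 14, 7, 8, 9, 3, 11, 12, 13, 0]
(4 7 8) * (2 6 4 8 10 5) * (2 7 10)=(2 6 4 10 5 7)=[0, 1, 6, 3, 10, 7, 4, 2, 8, 9, 5]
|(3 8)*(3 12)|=|(3 8 12)|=3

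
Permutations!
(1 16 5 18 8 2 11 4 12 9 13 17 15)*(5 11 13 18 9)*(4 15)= [0, 16, 13, 3, 12, 9, 6, 7, 2, 18, 10, 15, 5, 17, 14, 1, 11, 4, 8]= (1 16 11 15)(2 13 17 4 12 5 9 18 8)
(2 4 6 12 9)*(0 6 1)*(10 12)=(0 6 10 12 9 2 4 1)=[6, 0, 4, 3, 1, 5, 10, 7, 8, 2, 12, 11, 9]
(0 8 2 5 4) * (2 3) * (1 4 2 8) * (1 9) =[9, 4, 5, 8, 0, 2, 6, 7, 3, 1] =(0 9 1 4)(2 5)(3 8)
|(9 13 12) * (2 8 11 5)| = |(2 8 11 5)(9 13 12)| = 12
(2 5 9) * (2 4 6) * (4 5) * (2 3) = (2 4 6 3)(5 9) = [0, 1, 4, 2, 6, 9, 3, 7, 8, 5]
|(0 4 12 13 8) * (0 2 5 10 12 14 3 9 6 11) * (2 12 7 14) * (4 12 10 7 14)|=20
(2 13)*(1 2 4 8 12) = (1 2 13 4 8 12) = [0, 2, 13, 3, 8, 5, 6, 7, 12, 9, 10, 11, 1, 4]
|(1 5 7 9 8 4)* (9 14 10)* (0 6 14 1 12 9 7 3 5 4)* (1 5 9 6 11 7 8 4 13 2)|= 12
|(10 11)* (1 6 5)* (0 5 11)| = 6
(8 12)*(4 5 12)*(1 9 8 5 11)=(1 9 8 4 11)(5 12)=[0, 9, 2, 3, 11, 12, 6, 7, 4, 8, 10, 1, 5]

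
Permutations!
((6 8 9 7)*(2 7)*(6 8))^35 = ((2 7 8 9))^35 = (2 9 8 7)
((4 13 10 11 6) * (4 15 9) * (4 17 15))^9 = ((4 13 10 11 6)(9 17 15))^9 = (17)(4 6 11 10 13)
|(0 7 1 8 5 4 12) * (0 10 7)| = |(1 8 5 4 12 10 7)| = 7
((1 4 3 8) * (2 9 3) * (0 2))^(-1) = ((0 2 9 3 8 1 4))^(-1) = (0 4 1 8 3 9 2)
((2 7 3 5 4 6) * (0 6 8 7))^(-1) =(0 2 6)(3 7 8 4 5)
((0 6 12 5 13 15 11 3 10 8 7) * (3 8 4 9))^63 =((0 6 12 5 13 15 11 8 7)(3 10 4 9))^63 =(15)(3 9 4 10)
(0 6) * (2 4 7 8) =(0 6)(2 4 7 8) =[6, 1, 4, 3, 7, 5, 0, 8, 2]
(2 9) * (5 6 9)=(2 5 6 9)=[0, 1, 5, 3, 4, 6, 9, 7, 8, 2]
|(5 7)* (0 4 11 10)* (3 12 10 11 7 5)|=6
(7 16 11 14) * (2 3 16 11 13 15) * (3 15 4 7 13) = (2 15)(3 16)(4 7 11 14 13) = [0, 1, 15, 16, 7, 5, 6, 11, 8, 9, 10, 14, 12, 4, 13, 2, 3]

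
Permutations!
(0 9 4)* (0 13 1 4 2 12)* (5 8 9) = [5, 4, 12, 3, 13, 8, 6, 7, 9, 2, 10, 11, 0, 1] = (0 5 8 9 2 12)(1 4 13)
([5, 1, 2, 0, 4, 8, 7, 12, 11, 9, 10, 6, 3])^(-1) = (0 3 12 7 6 11 8 5)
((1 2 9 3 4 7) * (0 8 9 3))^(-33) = (9)(1 3 7 2 4)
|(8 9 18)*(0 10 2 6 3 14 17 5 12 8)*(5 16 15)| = 14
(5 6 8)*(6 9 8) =(5 9 8) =[0, 1, 2, 3, 4, 9, 6, 7, 5, 8]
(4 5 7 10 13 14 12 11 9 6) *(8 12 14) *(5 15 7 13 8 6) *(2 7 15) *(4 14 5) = (15)(2 7 10 8 12 11 9 4)(5 13 6 14) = [0, 1, 7, 3, 2, 13, 14, 10, 12, 4, 8, 9, 11, 6, 5, 15]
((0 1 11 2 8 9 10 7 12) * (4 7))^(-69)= ((0 1 11 2 8 9 10 4 7 12))^(-69)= (0 1 11 2 8 9 10 4 7 12)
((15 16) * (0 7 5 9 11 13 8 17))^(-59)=((0 7 5 9 11 13 8 17)(15 16))^(-59)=(0 13 5 17 11 7 8 9)(15 16)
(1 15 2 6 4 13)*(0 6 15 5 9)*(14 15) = (0 6 4 13 1 5 9)(2 14 15) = [6, 5, 14, 3, 13, 9, 4, 7, 8, 0, 10, 11, 12, 1, 15, 2]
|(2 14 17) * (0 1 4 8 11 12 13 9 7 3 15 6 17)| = 15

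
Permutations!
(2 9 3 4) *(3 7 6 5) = (2 9 7 6 5 3 4) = [0, 1, 9, 4, 2, 3, 5, 6, 8, 7]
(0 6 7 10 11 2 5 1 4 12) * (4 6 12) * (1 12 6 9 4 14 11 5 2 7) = (0 6 1 9 4 14 11 7 10 5 12) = [6, 9, 2, 3, 14, 12, 1, 10, 8, 4, 5, 7, 0, 13, 11]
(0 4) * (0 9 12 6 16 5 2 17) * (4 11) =(0 11 4 9 12 6 16 5 2 17) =[11, 1, 17, 3, 9, 2, 16, 7, 8, 12, 10, 4, 6, 13, 14, 15, 5, 0]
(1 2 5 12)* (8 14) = [0, 2, 5, 3, 4, 12, 6, 7, 14, 9, 10, 11, 1, 13, 8] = (1 2 5 12)(8 14)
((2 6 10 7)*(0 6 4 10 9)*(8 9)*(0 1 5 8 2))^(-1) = (0 7 10 4 2 6)(1 9 8 5)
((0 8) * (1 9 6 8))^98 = (0 6 1 8 9)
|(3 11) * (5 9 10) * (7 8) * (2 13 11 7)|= 6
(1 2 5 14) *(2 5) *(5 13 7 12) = [0, 13, 2, 3, 4, 14, 6, 12, 8, 9, 10, 11, 5, 7, 1] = (1 13 7 12 5 14)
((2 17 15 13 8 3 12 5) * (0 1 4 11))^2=(0 4)(1 11)(2 15 8 12)(3 5 17 13)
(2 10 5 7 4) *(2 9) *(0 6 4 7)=(0 6 4 9 2 10 5)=[6, 1, 10, 3, 9, 0, 4, 7, 8, 2, 5]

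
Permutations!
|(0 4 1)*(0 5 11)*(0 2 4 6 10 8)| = |(0 6 10 8)(1 5 11 2 4)| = 20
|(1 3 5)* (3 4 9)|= |(1 4 9 3 5)|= 5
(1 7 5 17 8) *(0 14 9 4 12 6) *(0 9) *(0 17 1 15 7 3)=(0 14 17 8 15 7 5 1 3)(4 12 6 9)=[14, 3, 2, 0, 12, 1, 9, 5, 15, 4, 10, 11, 6, 13, 17, 7, 16, 8]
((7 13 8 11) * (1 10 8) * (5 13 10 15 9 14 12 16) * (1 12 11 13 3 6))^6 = ((1 15 9 14 11 7 10 8 13 12 16 5 3 6))^6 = (1 10 3 11 16 9 13)(5 14 12 15 8 6 7)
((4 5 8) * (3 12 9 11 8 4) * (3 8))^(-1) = (3 11 9 12)(4 5)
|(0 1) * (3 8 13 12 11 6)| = 6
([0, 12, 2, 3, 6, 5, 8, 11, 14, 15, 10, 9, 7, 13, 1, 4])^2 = [0, 7, 2, 3, 8, 5, 14, 9, 1, 4, 10, 15, 11, 13, 12, 6]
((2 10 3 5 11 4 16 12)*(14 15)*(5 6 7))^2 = ((2 10 3 6 7 5 11 4 16 12)(14 15))^2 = (2 3 7 11 16)(4 12 10 6 5)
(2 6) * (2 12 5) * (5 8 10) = (2 6 12 8 10 5) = [0, 1, 6, 3, 4, 2, 12, 7, 10, 9, 5, 11, 8]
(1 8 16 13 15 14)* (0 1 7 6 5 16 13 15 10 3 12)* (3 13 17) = (0 1 8 17 3 12)(5 16 15 14 7 6)(10 13) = [1, 8, 2, 12, 4, 16, 5, 6, 17, 9, 13, 11, 0, 10, 7, 14, 15, 3]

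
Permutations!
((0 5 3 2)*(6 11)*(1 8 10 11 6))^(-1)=((0 5 3 2)(1 8 10 11))^(-1)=(0 2 3 5)(1 11 10 8)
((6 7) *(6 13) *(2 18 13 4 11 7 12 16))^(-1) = (2 16 12 6 13 18)(4 7 11)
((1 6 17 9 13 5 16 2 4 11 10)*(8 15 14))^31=((1 6 17 9 13 5 16 2 4 11 10)(8 15 14))^31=(1 11 2 5 9 6 10 4 16 13 17)(8 15 14)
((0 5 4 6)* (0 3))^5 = ((0 5 4 6 3))^5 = (6)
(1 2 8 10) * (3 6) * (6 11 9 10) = (1 2 8 6 3 11 9 10) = [0, 2, 8, 11, 4, 5, 3, 7, 6, 10, 1, 9]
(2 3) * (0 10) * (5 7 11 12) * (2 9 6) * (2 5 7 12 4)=(0 10)(2 3 9 6 5 12 7 11 4)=[10, 1, 3, 9, 2, 12, 5, 11, 8, 6, 0, 4, 7]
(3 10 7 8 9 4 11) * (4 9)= [0, 1, 2, 10, 11, 5, 6, 8, 4, 9, 7, 3]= (3 10 7 8 4 11)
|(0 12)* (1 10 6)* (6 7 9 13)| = |(0 12)(1 10 7 9 13 6)| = 6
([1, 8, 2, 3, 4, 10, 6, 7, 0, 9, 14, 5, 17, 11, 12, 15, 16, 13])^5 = [8, 0, 2, 3, 4, 13, 6, 7, 1, 9, 11, 17, 10, 12, 5, 15, 16, 14]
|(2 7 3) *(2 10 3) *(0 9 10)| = |(0 9 10 3)(2 7)| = 4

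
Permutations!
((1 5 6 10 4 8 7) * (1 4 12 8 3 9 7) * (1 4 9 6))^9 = ((1 5)(3 6 10 12 8 4)(7 9))^9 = (1 5)(3 12)(4 10)(6 8)(7 9)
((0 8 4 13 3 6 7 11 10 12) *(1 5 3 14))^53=(0 8 4 13 14 1 5 3 6 7 11 10 12)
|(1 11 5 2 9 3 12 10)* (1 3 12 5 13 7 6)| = |(1 11 13 7 6)(2 9 12 10 3 5)| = 30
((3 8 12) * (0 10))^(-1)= ((0 10)(3 8 12))^(-1)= (0 10)(3 12 8)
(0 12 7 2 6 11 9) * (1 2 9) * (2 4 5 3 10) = (0 12 7 9)(1 4 5 3 10 2 6 11) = [12, 4, 6, 10, 5, 3, 11, 9, 8, 0, 2, 1, 7]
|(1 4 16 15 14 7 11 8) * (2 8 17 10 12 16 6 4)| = |(1 2 8)(4 6)(7 11 17 10 12 16 15 14)| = 24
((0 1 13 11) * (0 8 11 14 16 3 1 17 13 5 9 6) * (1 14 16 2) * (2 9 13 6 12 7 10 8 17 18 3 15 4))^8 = (0 8 9)(1 5 13 16 15 4 2)(3 17 7)(6 10 14)(11 12 18)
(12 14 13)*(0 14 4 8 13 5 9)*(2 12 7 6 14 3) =[3, 1, 12, 2, 8, 9, 14, 6, 13, 0, 10, 11, 4, 7, 5] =(0 3 2 12 4 8 13 7 6 14 5 9)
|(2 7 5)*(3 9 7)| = |(2 3 9 7 5)| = 5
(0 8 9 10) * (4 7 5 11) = [8, 1, 2, 3, 7, 11, 6, 5, 9, 10, 0, 4] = (0 8 9 10)(4 7 5 11)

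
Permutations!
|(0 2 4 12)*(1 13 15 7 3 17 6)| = 28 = |(0 2 4 12)(1 13 15 7 3 17 6)|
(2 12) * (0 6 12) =(0 6 12 2) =[6, 1, 0, 3, 4, 5, 12, 7, 8, 9, 10, 11, 2]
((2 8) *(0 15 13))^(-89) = (0 15 13)(2 8)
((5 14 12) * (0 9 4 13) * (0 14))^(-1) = ((0 9 4 13 14 12 5))^(-1) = (0 5 12 14 13 4 9)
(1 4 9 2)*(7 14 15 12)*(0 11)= [11, 4, 1, 3, 9, 5, 6, 14, 8, 2, 10, 0, 7, 13, 15, 12]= (0 11)(1 4 9 2)(7 14 15 12)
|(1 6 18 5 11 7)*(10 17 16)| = |(1 6 18 5 11 7)(10 17 16)| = 6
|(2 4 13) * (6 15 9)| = 3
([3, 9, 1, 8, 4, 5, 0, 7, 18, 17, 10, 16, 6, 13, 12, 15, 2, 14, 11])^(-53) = [6, 2, 16, 0, 4, 5, 12, 7, 3, 1, 10, 18, 14, 13, 17, 15, 11, 9, 8]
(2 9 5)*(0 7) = (0 7)(2 9 5) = [7, 1, 9, 3, 4, 2, 6, 0, 8, 5]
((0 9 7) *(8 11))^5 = (0 7 9)(8 11)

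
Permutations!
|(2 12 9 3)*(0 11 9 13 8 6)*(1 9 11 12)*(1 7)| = 5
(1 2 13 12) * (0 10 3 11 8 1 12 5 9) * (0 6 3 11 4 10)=(1 2 13 5 9 6 3 4 10 11 8)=[0, 2, 13, 4, 10, 9, 3, 7, 1, 6, 11, 8, 12, 5]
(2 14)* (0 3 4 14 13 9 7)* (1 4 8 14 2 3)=(0 1 4 2 13 9 7)(3 8 14)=[1, 4, 13, 8, 2, 5, 6, 0, 14, 7, 10, 11, 12, 9, 3]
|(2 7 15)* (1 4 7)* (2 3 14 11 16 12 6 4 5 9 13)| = 45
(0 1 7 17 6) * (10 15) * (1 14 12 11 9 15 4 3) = (0 14 12 11 9 15 10 4 3 1 7 17 6) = [14, 7, 2, 1, 3, 5, 0, 17, 8, 15, 4, 9, 11, 13, 12, 10, 16, 6]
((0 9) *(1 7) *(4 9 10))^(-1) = (0 9 4 10)(1 7) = ((0 10 4 9)(1 7))^(-1)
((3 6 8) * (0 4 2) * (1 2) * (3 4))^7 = ((0 3 6 8 4 1 2))^7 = (8)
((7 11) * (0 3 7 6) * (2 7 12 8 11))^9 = (0 8)(2 7)(3 11)(6 12)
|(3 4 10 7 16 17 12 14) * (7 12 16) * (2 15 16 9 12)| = 10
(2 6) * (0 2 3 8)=(0 2 6 3 8)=[2, 1, 6, 8, 4, 5, 3, 7, 0]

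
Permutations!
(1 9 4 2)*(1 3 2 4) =(1 9)(2 3) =[0, 9, 3, 2, 4, 5, 6, 7, 8, 1]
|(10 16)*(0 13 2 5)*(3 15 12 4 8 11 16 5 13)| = |(0 3 15 12 4 8 11 16 10 5)(2 13)| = 10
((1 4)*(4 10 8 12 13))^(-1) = (1 4 13 12 8 10)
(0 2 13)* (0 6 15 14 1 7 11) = (0 2 13 6 15 14 1 7 11) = [2, 7, 13, 3, 4, 5, 15, 11, 8, 9, 10, 0, 12, 6, 1, 14]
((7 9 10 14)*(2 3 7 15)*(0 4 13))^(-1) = (0 13 4)(2 15 14 10 9 7 3)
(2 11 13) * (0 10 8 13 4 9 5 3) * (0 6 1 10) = [0, 10, 11, 6, 9, 3, 1, 7, 13, 5, 8, 4, 12, 2] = (1 10 8 13 2 11 4 9 5 3 6)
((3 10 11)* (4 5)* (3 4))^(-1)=(3 5 4 11 10)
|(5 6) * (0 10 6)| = |(0 10 6 5)| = 4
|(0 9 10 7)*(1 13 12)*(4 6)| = 12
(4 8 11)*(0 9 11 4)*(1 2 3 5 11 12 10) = (0 9 12 10 1 2 3 5 11)(4 8) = [9, 2, 3, 5, 8, 11, 6, 7, 4, 12, 1, 0, 10]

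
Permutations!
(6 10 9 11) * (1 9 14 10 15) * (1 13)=[0, 9, 2, 3, 4, 5, 15, 7, 8, 11, 14, 6, 12, 1, 10, 13]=(1 9 11 6 15 13)(10 14)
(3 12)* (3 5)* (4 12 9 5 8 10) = (3 9 5)(4 12 8 10) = [0, 1, 2, 9, 12, 3, 6, 7, 10, 5, 4, 11, 8]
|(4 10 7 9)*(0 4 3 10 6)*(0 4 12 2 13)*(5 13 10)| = 18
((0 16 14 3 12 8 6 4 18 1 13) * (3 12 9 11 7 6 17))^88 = ((0 16 14 12 8 17 3 9 11 7 6 4 18 1 13))^88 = (0 1 4 7 9 17 12 16 13 18 6 11 3 8 14)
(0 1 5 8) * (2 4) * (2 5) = [1, 2, 4, 3, 5, 8, 6, 7, 0] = (0 1 2 4 5 8)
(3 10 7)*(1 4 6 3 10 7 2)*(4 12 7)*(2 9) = (1 12 7 10 9 2)(3 4 6) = [0, 12, 1, 4, 6, 5, 3, 10, 8, 2, 9, 11, 7]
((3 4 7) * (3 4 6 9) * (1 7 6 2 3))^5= (9)(2 3)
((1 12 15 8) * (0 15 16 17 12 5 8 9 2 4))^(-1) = (0 4 2 9 15)(1 8 5)(12 17 16)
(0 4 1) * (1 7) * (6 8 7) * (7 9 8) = (0 4 6 7 1)(8 9) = [4, 0, 2, 3, 6, 5, 7, 1, 9, 8]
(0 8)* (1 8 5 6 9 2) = (0 5 6 9 2 1 8) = [5, 8, 1, 3, 4, 6, 9, 7, 0, 2]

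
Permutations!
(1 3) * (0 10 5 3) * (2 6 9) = (0 10 5 3 1)(2 6 9) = [10, 0, 6, 1, 4, 3, 9, 7, 8, 2, 5]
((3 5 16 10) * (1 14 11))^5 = (1 11 14)(3 5 16 10)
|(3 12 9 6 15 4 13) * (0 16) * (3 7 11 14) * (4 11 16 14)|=|(0 14 3 12 9 6 15 11 4 13 7 16)|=12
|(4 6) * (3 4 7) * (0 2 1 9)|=|(0 2 1 9)(3 4 6 7)|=4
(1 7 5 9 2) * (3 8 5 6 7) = (1 3 8 5 9 2)(6 7) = [0, 3, 1, 8, 4, 9, 7, 6, 5, 2]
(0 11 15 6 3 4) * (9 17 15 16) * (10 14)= (0 11 16 9 17 15 6 3 4)(10 14)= [11, 1, 2, 4, 0, 5, 3, 7, 8, 17, 14, 16, 12, 13, 10, 6, 9, 15]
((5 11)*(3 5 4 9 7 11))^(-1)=(3 5)(4 11 7 9)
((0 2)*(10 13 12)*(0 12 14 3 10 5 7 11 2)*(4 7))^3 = ((2 12 5 4 7 11)(3 10 13 14))^3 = (2 4)(3 14 13 10)(5 11)(7 12)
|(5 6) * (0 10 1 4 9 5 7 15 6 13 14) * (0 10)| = 21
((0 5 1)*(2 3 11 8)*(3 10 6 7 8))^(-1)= (0 1 5)(2 8 7 6 10)(3 11)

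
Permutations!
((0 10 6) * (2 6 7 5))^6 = ((0 10 7 5 2 6))^6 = (10)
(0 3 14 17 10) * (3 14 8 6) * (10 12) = (0 14 17 12 10)(3 8 6) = [14, 1, 2, 8, 4, 5, 3, 7, 6, 9, 0, 11, 10, 13, 17, 15, 16, 12]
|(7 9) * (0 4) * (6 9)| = 6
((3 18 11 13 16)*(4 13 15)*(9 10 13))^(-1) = ((3 18 11 15 4 9 10 13 16))^(-1) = (3 16 13 10 9 4 15 11 18)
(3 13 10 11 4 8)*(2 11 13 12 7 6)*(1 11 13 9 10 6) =(1 11 4 8 3 12 7)(2 13 6)(9 10) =[0, 11, 13, 12, 8, 5, 2, 1, 3, 10, 9, 4, 7, 6]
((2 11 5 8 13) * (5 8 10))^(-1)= (2 13 8 11)(5 10)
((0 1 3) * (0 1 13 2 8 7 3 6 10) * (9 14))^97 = (0 6 3 8 13 10 1 7 2)(9 14)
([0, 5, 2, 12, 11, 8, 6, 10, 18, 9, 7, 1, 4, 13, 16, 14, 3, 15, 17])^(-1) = [0, 11, 2, 16, 12, 1, 6, 10, 5, 9, 7, 4, 3, 13, 15, 17, 14, 18, 8]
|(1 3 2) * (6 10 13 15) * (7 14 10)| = 6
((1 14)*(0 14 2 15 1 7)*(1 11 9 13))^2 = (0 7 14)(1 15 9)(2 11 13)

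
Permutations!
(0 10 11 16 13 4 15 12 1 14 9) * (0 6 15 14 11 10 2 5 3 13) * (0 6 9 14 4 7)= (0 2 5 3 13 7)(1 11 16 6 15 12)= [2, 11, 5, 13, 4, 3, 15, 0, 8, 9, 10, 16, 1, 7, 14, 12, 6]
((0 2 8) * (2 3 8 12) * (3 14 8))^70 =(0 14 8)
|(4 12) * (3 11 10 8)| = 4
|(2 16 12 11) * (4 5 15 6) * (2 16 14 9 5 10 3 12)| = |(2 14 9 5 15 6 4 10 3 12 11 16)| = 12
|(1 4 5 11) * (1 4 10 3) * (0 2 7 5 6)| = 21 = |(0 2 7 5 11 4 6)(1 10 3)|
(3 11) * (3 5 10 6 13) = [0, 1, 2, 11, 4, 10, 13, 7, 8, 9, 6, 5, 12, 3] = (3 11 5 10 6 13)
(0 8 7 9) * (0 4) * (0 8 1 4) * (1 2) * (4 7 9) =[2, 7, 1, 3, 8, 5, 6, 4, 9, 0] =(0 2 1 7 4 8 9)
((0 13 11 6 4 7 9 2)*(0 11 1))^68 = (0 1 13)(2 6 7)(4 9 11)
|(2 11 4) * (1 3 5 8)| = 12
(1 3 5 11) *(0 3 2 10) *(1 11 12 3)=[1, 2, 10, 5, 4, 12, 6, 7, 8, 9, 0, 11, 3]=(0 1 2 10)(3 5 12)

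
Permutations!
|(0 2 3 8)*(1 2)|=5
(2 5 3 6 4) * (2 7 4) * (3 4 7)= (7)(2 5 4 3 6)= [0, 1, 5, 6, 3, 4, 2, 7]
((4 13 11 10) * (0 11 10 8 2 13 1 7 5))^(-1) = ((0 11 8 2 13 10 4 1 7 5))^(-1) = (0 5 7 1 4 10 13 2 8 11)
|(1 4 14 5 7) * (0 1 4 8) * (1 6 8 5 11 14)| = |(0 6 8)(1 5 7 4)(11 14)| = 12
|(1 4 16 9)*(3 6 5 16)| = |(1 4 3 6 5 16 9)| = 7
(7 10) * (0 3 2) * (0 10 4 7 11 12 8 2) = (0 3)(2 10 11 12 8)(4 7) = [3, 1, 10, 0, 7, 5, 6, 4, 2, 9, 11, 12, 8]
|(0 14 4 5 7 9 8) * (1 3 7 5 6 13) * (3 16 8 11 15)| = 40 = |(0 14 4 6 13 1 16 8)(3 7 9 11 15)|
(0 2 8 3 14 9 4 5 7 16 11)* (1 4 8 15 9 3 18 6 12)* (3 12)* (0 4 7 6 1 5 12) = (0 2 15 9 8 18 1 7 16 11 4 12 5 6 3 14) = [2, 7, 15, 14, 12, 6, 3, 16, 18, 8, 10, 4, 5, 13, 0, 9, 11, 17, 1]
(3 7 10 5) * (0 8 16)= (0 8 16)(3 7 10 5)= [8, 1, 2, 7, 4, 3, 6, 10, 16, 9, 5, 11, 12, 13, 14, 15, 0]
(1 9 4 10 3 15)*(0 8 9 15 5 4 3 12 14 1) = (0 8 9 3 5 4 10 12 14 1 15) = [8, 15, 2, 5, 10, 4, 6, 7, 9, 3, 12, 11, 14, 13, 1, 0]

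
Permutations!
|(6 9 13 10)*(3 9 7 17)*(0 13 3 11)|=|(0 13 10 6 7 17 11)(3 9)|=14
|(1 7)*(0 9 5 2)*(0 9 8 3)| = |(0 8 3)(1 7)(2 9 5)| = 6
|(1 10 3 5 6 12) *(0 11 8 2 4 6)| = |(0 11 8 2 4 6 12 1 10 3 5)| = 11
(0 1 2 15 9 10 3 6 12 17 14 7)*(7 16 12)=(0 1 2 15 9 10 3 6 7)(12 17 14 16)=[1, 2, 15, 6, 4, 5, 7, 0, 8, 10, 3, 11, 17, 13, 16, 9, 12, 14]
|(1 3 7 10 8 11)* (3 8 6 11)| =7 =|(1 8 3 7 10 6 11)|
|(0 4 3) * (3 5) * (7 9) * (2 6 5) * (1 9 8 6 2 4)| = 8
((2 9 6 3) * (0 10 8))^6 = (10)(2 6)(3 9) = ((0 10 8)(2 9 6 3))^6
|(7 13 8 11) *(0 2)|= 4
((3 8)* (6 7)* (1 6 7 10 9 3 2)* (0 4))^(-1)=((0 4)(1 6 10 9 3 8 2))^(-1)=(0 4)(1 2 8 3 9 10 6)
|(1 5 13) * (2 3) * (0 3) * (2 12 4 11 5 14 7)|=11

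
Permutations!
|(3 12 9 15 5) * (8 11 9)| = 7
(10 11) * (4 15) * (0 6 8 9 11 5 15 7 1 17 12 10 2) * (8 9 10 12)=(0 6 9 11 2)(1 17 8 10 5 15 4 7)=[6, 17, 0, 3, 7, 15, 9, 1, 10, 11, 5, 2, 12, 13, 14, 4, 16, 8]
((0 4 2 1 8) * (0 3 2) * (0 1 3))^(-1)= (0 8 1 4)(2 3)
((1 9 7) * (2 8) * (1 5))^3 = (1 5 7 9)(2 8)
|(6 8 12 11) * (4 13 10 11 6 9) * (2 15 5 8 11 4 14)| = |(2 15 5 8 12 6 11 9 14)(4 13 10)| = 9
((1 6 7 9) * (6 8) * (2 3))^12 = (1 6 9 8 7)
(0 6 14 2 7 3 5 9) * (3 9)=[6, 1, 7, 5, 4, 3, 14, 9, 8, 0, 10, 11, 12, 13, 2]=(0 6 14 2 7 9)(3 5)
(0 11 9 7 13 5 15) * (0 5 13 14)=(0 11 9 7 14)(5 15)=[11, 1, 2, 3, 4, 15, 6, 14, 8, 7, 10, 9, 12, 13, 0, 5]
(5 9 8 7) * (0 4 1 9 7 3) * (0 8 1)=(0 4)(1 9)(3 8)(5 7)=[4, 9, 2, 8, 0, 7, 6, 5, 3, 1]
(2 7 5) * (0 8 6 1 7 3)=(0 8 6 1 7 5 2 3)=[8, 7, 3, 0, 4, 2, 1, 5, 6]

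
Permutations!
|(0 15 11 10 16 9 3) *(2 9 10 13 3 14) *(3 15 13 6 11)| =|(0 13 15 3)(2 9 14)(6 11)(10 16)| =12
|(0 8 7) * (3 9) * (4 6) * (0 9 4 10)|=8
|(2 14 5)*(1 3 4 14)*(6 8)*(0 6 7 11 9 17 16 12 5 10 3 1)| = |(0 6 8 7 11 9 17 16 12 5 2)(3 4 14 10)| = 44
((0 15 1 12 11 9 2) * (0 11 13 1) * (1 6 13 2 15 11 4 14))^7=((0 11 9 15)(1 12 2 4 14)(6 13))^7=(0 15 9 11)(1 2 14 12 4)(6 13)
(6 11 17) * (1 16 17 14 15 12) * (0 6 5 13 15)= (0 6 11 14)(1 16 17 5 13 15 12)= [6, 16, 2, 3, 4, 13, 11, 7, 8, 9, 10, 14, 1, 15, 0, 12, 17, 5]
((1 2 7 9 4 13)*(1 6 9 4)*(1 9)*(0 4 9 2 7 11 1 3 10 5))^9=(0 13 3 5 4 6 10)(1 11 2 9 7)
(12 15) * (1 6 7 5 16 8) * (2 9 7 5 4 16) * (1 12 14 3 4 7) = (1 6 5 2 9)(3 4 16 8 12 15 14) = [0, 6, 9, 4, 16, 2, 5, 7, 12, 1, 10, 11, 15, 13, 3, 14, 8]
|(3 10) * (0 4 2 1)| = |(0 4 2 1)(3 10)| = 4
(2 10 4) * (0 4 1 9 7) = (0 4 2 10 1 9 7) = [4, 9, 10, 3, 2, 5, 6, 0, 8, 7, 1]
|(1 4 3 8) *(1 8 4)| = 2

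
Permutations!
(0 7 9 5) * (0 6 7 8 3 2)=[8, 1, 0, 2, 4, 6, 7, 9, 3, 5]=(0 8 3 2)(5 6 7 9)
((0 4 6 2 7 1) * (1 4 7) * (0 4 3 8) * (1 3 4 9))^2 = (9)(0 4 2 8 7 6 3)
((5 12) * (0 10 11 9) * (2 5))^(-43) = (0 10 11 9)(2 12 5)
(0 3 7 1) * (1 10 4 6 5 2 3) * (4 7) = [1, 0, 3, 4, 6, 2, 5, 10, 8, 9, 7] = (0 1)(2 3 4 6 5)(7 10)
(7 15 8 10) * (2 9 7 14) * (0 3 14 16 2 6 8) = (0 3 14 6 8 10 16 2 9 7 15) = [3, 1, 9, 14, 4, 5, 8, 15, 10, 7, 16, 11, 12, 13, 6, 0, 2]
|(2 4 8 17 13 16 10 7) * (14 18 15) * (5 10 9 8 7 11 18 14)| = |(2 4 7)(5 10 11 18 15)(8 17 13 16 9)| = 15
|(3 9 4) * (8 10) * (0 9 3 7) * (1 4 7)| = 6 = |(0 9 7)(1 4)(8 10)|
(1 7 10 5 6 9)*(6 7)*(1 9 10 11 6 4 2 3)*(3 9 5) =[0, 4, 9, 1, 2, 7, 10, 11, 8, 5, 3, 6] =(1 4 2 9 5 7 11 6 10 3)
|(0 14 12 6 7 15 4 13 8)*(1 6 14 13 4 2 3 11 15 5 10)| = |(0 13 8)(1 6 7 5 10)(2 3 11 15)(12 14)| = 60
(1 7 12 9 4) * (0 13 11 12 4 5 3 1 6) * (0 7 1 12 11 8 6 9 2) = (0 13 8 6 7 4 9 5 3 12 2) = [13, 1, 0, 12, 9, 3, 7, 4, 6, 5, 10, 11, 2, 8]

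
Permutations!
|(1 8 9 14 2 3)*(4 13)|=|(1 8 9 14 2 3)(4 13)|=6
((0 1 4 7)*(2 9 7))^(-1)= ((0 1 4 2 9 7))^(-1)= (0 7 9 2 4 1)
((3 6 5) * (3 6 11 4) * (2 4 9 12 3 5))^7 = (2 6 5 4)(3 12 9 11)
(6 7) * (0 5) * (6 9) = (0 5)(6 7 9) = [5, 1, 2, 3, 4, 0, 7, 9, 8, 6]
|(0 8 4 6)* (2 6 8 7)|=4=|(0 7 2 6)(4 8)|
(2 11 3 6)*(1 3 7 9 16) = (1 3 6 2 11 7 9 16) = [0, 3, 11, 6, 4, 5, 2, 9, 8, 16, 10, 7, 12, 13, 14, 15, 1]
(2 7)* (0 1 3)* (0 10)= (0 1 3 10)(2 7)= [1, 3, 7, 10, 4, 5, 6, 2, 8, 9, 0]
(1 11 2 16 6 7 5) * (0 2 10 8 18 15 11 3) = [2, 3, 16, 0, 4, 1, 7, 5, 18, 9, 8, 10, 12, 13, 14, 11, 6, 17, 15] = (0 2 16 6 7 5 1 3)(8 18 15 11 10)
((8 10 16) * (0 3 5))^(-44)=((0 3 5)(8 10 16))^(-44)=(0 3 5)(8 10 16)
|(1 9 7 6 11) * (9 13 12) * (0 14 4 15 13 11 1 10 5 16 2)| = |(0 14 4 15 13 12 9 7 6 1 11 10 5 16 2)| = 15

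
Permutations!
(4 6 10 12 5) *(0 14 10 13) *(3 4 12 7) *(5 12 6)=(0 14 10 7 3 4 5 6 13)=[14, 1, 2, 4, 5, 6, 13, 3, 8, 9, 7, 11, 12, 0, 10]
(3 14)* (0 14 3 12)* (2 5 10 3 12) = (0 14 2 5 10 3 12) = [14, 1, 5, 12, 4, 10, 6, 7, 8, 9, 3, 11, 0, 13, 2]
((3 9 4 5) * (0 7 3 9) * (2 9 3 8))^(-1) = ((0 7 8 2 9 4 5 3))^(-1) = (0 3 5 4 9 2 8 7)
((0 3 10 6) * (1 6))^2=(0 10 6 3 1)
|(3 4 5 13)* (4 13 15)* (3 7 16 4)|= 7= |(3 13 7 16 4 5 15)|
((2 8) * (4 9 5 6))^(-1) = (2 8)(4 6 5 9) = ((2 8)(4 9 5 6))^(-1)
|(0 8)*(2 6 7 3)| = 4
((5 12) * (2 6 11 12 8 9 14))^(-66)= ((2 6 11 12 5 8 9 14))^(-66)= (2 9 5 11)(6 14 8 12)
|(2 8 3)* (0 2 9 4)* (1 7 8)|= 8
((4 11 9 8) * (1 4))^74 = (1 8 9 11 4)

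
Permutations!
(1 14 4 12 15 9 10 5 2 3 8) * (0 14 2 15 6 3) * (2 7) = (0 14 4 12 6 3 8 1 7 2)(5 15 9 10) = [14, 7, 0, 8, 12, 15, 3, 2, 1, 10, 5, 11, 6, 13, 4, 9]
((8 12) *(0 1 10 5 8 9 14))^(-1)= ((0 1 10 5 8 12 9 14))^(-1)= (0 14 9 12 8 5 10 1)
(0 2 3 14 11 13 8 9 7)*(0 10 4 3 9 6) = [2, 1, 9, 14, 3, 5, 0, 10, 6, 7, 4, 13, 12, 8, 11] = (0 2 9 7 10 4 3 14 11 13 8 6)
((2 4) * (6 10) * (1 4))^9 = (6 10)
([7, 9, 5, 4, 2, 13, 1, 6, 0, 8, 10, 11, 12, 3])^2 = (0 6 9)(1 8 7)(2 13 4 5 3)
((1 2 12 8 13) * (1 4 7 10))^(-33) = (1 10 7 4 13 8 12 2)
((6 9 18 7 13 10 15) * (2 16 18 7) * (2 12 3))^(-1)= (2 3 12 18 16)(6 15 10 13 7 9)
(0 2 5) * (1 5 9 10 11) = [2, 5, 9, 3, 4, 0, 6, 7, 8, 10, 11, 1] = (0 2 9 10 11 1 5)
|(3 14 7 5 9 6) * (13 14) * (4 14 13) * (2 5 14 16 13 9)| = 6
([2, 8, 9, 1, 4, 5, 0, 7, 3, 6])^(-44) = [0, 8, 2, 1, 4, 5, 6, 7, 3, 9]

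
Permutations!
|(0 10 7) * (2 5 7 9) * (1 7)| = |(0 10 9 2 5 1 7)| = 7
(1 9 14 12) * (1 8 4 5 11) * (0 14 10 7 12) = (0 14)(1 9 10 7 12 8 4 5 11) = [14, 9, 2, 3, 5, 11, 6, 12, 4, 10, 7, 1, 8, 13, 0]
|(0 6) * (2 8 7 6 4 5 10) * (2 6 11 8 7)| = 20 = |(0 4 5 10 6)(2 7 11 8)|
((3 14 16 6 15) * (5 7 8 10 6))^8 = ((3 14 16 5 7 8 10 6 15))^8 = (3 15 6 10 8 7 5 16 14)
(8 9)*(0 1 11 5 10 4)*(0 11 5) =[1, 5, 2, 3, 11, 10, 6, 7, 9, 8, 4, 0] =(0 1 5 10 4 11)(8 9)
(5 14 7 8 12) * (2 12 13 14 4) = (2 12 5 4)(7 8 13 14) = [0, 1, 12, 3, 2, 4, 6, 8, 13, 9, 10, 11, 5, 14, 7]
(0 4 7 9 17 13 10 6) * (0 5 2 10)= (0 4 7 9 17 13)(2 10 6 5)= [4, 1, 10, 3, 7, 2, 5, 9, 8, 17, 6, 11, 12, 0, 14, 15, 16, 13]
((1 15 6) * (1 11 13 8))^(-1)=((1 15 6 11 13 8))^(-1)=(1 8 13 11 6 15)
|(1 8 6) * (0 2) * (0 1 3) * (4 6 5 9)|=9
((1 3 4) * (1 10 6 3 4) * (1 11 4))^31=(3 11 4 10 6)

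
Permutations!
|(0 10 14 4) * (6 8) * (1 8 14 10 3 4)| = |(0 3 4)(1 8 6 14)| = 12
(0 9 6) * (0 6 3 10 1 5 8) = (0 9 3 10 1 5 8) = [9, 5, 2, 10, 4, 8, 6, 7, 0, 3, 1]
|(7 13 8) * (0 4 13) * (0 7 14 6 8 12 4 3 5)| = |(0 3 5)(4 13 12)(6 8 14)| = 3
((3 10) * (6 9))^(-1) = ((3 10)(6 9))^(-1) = (3 10)(6 9)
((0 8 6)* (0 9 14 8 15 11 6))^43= ((0 15 11 6 9 14 8))^43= (0 15 11 6 9 14 8)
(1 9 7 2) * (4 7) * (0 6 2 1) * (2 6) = [2, 9, 0, 3, 7, 5, 6, 1, 8, 4] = (0 2)(1 9 4 7)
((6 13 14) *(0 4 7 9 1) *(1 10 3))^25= (0 10 4 3 7 1 9)(6 13 14)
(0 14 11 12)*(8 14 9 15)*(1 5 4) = (0 9 15 8 14 11 12)(1 5 4) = [9, 5, 2, 3, 1, 4, 6, 7, 14, 15, 10, 12, 0, 13, 11, 8]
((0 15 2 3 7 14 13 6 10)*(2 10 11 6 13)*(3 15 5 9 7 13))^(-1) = ((0 5 9 7 14 2 15 10)(3 13)(6 11))^(-1) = (0 10 15 2 14 7 9 5)(3 13)(6 11)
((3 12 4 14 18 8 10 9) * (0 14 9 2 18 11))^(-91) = (0 11 14)(2 18 8 10)(3 12 4 9) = ((0 14 11)(2 18 8 10)(3 12 4 9))^(-91)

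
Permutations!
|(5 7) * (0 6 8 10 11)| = 10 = |(0 6 8 10 11)(5 7)|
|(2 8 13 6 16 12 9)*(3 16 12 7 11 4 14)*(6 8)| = |(2 6 12 9)(3 16 7 11 4 14)(8 13)| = 12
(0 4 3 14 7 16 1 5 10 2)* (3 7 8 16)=(0 4 7 3 14 8 16 1 5 10 2)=[4, 5, 0, 14, 7, 10, 6, 3, 16, 9, 2, 11, 12, 13, 8, 15, 1]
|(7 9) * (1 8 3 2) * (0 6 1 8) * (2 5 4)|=|(0 6 1)(2 8 3 5 4)(7 9)|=30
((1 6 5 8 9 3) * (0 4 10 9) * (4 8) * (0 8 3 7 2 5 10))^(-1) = (0 4 5 2 7 9 10 6 1 3)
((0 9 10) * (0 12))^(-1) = (0 12 10 9)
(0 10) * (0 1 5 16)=(0 10 1 5 16)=[10, 5, 2, 3, 4, 16, 6, 7, 8, 9, 1, 11, 12, 13, 14, 15, 0]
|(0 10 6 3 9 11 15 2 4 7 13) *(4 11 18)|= 9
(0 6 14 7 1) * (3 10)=(0 6 14 7 1)(3 10)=[6, 0, 2, 10, 4, 5, 14, 1, 8, 9, 3, 11, 12, 13, 7]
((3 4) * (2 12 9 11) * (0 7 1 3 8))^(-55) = (0 8 4 3 1 7)(2 12 9 11)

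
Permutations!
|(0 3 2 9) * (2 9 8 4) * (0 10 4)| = |(0 3 9 10 4 2 8)| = 7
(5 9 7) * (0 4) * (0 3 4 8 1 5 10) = (0 8 1 5 9 7 10)(3 4) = [8, 5, 2, 4, 3, 9, 6, 10, 1, 7, 0]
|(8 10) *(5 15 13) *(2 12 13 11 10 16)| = |(2 12 13 5 15 11 10 8 16)| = 9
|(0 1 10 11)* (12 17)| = |(0 1 10 11)(12 17)| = 4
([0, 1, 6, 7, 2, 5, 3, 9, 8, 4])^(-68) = (2 9 3)(4 7 6)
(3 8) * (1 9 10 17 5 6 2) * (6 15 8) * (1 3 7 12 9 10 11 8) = (1 10 17 5 15)(2 3 6)(7 12 9 11 8) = [0, 10, 3, 6, 4, 15, 2, 12, 7, 11, 17, 8, 9, 13, 14, 1, 16, 5]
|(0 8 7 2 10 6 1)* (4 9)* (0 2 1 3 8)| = 14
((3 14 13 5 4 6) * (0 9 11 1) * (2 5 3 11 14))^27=(0 2 1 3 11 13 6 14 4 9 5)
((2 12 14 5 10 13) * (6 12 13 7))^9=(2 13)(5 6)(7 14)(10 12)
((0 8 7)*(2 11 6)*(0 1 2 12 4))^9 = ((0 8 7 1 2 11 6 12 4))^9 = (12)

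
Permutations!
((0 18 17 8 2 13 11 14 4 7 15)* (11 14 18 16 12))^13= (18)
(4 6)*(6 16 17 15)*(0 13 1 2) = (0 13 1 2)(4 16 17 15 6) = [13, 2, 0, 3, 16, 5, 4, 7, 8, 9, 10, 11, 12, 1, 14, 6, 17, 15]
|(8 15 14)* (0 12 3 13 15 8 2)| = |(0 12 3 13 15 14 2)| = 7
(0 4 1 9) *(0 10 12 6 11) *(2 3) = [4, 9, 3, 2, 1, 5, 11, 7, 8, 10, 12, 0, 6] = (0 4 1 9 10 12 6 11)(2 3)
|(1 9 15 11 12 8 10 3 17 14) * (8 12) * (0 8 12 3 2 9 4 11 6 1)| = 14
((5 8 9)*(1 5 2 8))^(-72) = (9)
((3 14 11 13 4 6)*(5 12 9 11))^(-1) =((3 14 5 12 9 11 13 4 6))^(-1) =(3 6 4 13 11 9 12 5 14)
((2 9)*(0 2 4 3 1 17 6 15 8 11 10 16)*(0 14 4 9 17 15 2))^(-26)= (1 15 8 11 10 16 14 4 3)(2 17 6)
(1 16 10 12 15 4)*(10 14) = (1 16 14 10 12 15 4) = [0, 16, 2, 3, 1, 5, 6, 7, 8, 9, 12, 11, 15, 13, 10, 4, 14]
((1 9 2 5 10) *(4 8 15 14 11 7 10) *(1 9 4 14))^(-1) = (1 15 8 4)(2 9 10 7 11 14 5)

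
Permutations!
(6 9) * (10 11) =[0, 1, 2, 3, 4, 5, 9, 7, 8, 6, 11, 10] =(6 9)(10 11)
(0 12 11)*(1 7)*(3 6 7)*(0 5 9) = (0 12 11 5 9)(1 3 6 7) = [12, 3, 2, 6, 4, 9, 7, 1, 8, 0, 10, 5, 11]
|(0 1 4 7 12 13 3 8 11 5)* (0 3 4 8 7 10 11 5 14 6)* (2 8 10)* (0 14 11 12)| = 22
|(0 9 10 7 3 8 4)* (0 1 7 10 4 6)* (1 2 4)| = 14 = |(10)(0 9 1 7 3 8 6)(2 4)|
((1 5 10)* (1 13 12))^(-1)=((1 5 10 13 12))^(-1)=(1 12 13 10 5)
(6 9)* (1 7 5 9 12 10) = [0, 7, 2, 3, 4, 9, 12, 5, 8, 6, 1, 11, 10] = (1 7 5 9 6 12 10)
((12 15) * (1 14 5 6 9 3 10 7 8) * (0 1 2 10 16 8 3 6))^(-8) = (2 16 7)(3 10 8) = ((0 1 14 5)(2 10 7 3 16 8)(6 9)(12 15))^(-8)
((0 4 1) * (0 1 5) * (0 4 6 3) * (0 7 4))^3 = (0 7)(3 5)(4 6)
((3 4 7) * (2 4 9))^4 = ((2 4 7 3 9))^4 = (2 9 3 7 4)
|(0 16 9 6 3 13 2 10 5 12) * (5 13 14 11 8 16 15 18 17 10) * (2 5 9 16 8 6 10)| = |(0 15 18 17 2 9 10 13 5 12)(3 14 11 6)| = 20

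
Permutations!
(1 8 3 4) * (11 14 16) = [0, 8, 2, 4, 1, 5, 6, 7, 3, 9, 10, 14, 12, 13, 16, 15, 11] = (1 8 3 4)(11 14 16)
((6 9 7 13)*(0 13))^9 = ((0 13 6 9 7))^9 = (0 7 9 6 13)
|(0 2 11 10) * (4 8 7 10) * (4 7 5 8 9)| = 10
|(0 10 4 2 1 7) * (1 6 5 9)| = |(0 10 4 2 6 5 9 1 7)| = 9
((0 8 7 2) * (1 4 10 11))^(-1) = ((0 8 7 2)(1 4 10 11))^(-1) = (0 2 7 8)(1 11 10 4)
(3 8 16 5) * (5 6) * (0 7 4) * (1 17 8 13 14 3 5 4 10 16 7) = [1, 17, 2, 13, 0, 5, 4, 10, 7, 9, 16, 11, 12, 14, 3, 15, 6, 8] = (0 1 17 8 7 10 16 6 4)(3 13 14)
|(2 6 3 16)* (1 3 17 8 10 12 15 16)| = 8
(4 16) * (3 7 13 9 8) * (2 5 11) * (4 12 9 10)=(2 5 11)(3 7 13 10 4 16 12 9 8)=[0, 1, 5, 7, 16, 11, 6, 13, 3, 8, 4, 2, 9, 10, 14, 15, 12]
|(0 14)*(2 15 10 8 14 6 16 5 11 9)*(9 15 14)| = 11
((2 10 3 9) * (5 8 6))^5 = ((2 10 3 9)(5 8 6))^5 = (2 10 3 9)(5 6 8)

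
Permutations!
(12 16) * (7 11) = (7 11)(12 16) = [0, 1, 2, 3, 4, 5, 6, 11, 8, 9, 10, 7, 16, 13, 14, 15, 12]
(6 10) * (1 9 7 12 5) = [0, 9, 2, 3, 4, 1, 10, 12, 8, 7, 6, 11, 5] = (1 9 7 12 5)(6 10)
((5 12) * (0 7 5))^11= ((0 7 5 12))^11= (0 12 5 7)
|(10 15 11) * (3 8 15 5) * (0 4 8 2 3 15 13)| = |(0 4 8 13)(2 3)(5 15 11 10)| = 4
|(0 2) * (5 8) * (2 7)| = 6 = |(0 7 2)(5 8)|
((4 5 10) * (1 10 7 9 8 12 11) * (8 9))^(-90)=(1 12 7 4)(5 10 11 8)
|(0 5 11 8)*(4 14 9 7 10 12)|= |(0 5 11 8)(4 14 9 7 10 12)|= 12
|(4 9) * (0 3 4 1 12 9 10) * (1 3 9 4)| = |(0 9 3 1 12 4 10)| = 7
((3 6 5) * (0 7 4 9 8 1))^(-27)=(0 9)(1 4)(7 8)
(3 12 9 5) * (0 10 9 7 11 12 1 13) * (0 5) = (0 10 9)(1 13 5 3)(7 11 12) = [10, 13, 2, 1, 4, 3, 6, 11, 8, 0, 9, 12, 7, 5]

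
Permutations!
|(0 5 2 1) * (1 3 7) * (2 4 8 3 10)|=|(0 5 4 8 3 7 1)(2 10)|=14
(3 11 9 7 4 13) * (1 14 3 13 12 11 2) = (1 14 3 2)(4 12 11 9 7) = [0, 14, 1, 2, 12, 5, 6, 4, 8, 7, 10, 9, 11, 13, 3]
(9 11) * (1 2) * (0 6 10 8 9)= [6, 2, 1, 3, 4, 5, 10, 7, 9, 11, 8, 0]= (0 6 10 8 9 11)(1 2)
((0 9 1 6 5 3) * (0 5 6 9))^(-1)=((1 9)(3 5))^(-1)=(1 9)(3 5)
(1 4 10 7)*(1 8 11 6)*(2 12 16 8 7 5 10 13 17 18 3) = [0, 4, 12, 2, 13, 10, 1, 7, 11, 9, 5, 6, 16, 17, 14, 15, 8, 18, 3] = (1 4 13 17 18 3 2 12 16 8 11 6)(5 10)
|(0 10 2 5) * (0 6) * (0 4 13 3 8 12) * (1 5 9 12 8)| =30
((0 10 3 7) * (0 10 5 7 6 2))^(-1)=((0 5 7 10 3 6 2))^(-1)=(0 2 6 3 10 7 5)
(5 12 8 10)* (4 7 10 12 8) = (4 7 10 5 8 12) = [0, 1, 2, 3, 7, 8, 6, 10, 12, 9, 5, 11, 4]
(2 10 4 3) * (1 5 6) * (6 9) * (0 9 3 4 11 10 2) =(0 9 6 1 5 3)(10 11) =[9, 5, 2, 0, 4, 3, 1, 7, 8, 6, 11, 10]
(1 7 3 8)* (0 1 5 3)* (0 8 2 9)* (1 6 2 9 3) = [6, 7, 3, 9, 4, 1, 2, 8, 5, 0] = (0 6 2 3 9)(1 7 8 5)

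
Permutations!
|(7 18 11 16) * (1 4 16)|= 6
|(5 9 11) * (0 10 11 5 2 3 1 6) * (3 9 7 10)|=|(0 3 1 6)(2 9 5 7 10 11)|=12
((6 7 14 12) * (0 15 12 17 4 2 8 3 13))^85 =(0 15 12 6 7 14 17 4 2 8 3 13)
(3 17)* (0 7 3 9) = (0 7 3 17 9) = [7, 1, 2, 17, 4, 5, 6, 3, 8, 0, 10, 11, 12, 13, 14, 15, 16, 9]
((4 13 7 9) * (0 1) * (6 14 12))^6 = ((0 1)(4 13 7 9)(6 14 12))^6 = (14)(4 7)(9 13)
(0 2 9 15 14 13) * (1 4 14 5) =(0 2 9 15 5 1 4 14 13) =[2, 4, 9, 3, 14, 1, 6, 7, 8, 15, 10, 11, 12, 0, 13, 5]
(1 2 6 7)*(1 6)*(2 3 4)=(1 3 4 2)(6 7)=[0, 3, 1, 4, 2, 5, 7, 6]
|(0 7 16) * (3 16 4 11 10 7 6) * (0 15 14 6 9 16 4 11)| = 24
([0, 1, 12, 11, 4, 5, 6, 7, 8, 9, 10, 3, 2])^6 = (12)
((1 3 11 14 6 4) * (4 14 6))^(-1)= ((1 3 11 6 14 4))^(-1)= (1 4 14 6 11 3)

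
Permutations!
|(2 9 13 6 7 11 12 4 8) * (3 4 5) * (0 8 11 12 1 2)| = |(0 8)(1 2 9 13 6 7 12 5 3 4 11)| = 22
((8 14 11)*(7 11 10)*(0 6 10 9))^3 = ((0 6 10 7 11 8 14 9))^3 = (0 7 14 6 11 9 10 8)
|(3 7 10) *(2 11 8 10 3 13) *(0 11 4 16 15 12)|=10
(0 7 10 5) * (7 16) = (0 16 7 10 5) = [16, 1, 2, 3, 4, 0, 6, 10, 8, 9, 5, 11, 12, 13, 14, 15, 7]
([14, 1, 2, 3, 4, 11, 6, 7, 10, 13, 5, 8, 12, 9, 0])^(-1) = (0 14)(5 10 8 11)(9 13)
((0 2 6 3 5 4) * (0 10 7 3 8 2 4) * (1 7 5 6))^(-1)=(0 5 10 4)(1 2 8 6 3 7)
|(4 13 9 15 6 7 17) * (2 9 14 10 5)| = 11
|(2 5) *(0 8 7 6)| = 4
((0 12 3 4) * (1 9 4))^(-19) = ((0 12 3 1 9 4))^(-19) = (0 4 9 1 3 12)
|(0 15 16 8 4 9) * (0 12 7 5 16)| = |(0 15)(4 9 12 7 5 16 8)| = 14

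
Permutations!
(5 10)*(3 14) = (3 14)(5 10) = [0, 1, 2, 14, 4, 10, 6, 7, 8, 9, 5, 11, 12, 13, 3]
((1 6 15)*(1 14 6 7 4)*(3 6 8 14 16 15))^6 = ((1 7 4)(3 6)(8 14)(15 16))^6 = (16)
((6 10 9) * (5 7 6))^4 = (5 9 10 6 7)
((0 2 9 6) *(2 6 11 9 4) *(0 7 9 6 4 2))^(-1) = (0 4)(6 11 9 7) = ((0 4)(6 7 9 11))^(-1)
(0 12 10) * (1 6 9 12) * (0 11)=[1, 6, 2, 3, 4, 5, 9, 7, 8, 12, 11, 0, 10]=(0 1 6 9 12 10 11)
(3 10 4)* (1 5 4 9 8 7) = (1 5 4 3 10 9 8 7) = [0, 5, 2, 10, 3, 4, 6, 1, 7, 8, 9]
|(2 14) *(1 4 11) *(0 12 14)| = 12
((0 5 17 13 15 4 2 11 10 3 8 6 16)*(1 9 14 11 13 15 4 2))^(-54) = ((0 5 17 15 2 13 4 1 9 14 11 10 3 8 6 16))^(-54) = (0 11 2 6 9 17 3 4)(1 5 10 13 16 14 15 8)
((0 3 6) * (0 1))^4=(6)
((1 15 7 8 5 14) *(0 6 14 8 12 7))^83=((0 6 14 1 15)(5 8)(7 12))^83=(0 1 6 15 14)(5 8)(7 12)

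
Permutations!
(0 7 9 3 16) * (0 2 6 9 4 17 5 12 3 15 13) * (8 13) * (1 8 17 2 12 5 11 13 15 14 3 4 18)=[7, 8, 6, 16, 2, 5, 9, 18, 15, 14, 10, 13, 4, 0, 3, 17, 12, 11, 1]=(0 7 18 1 8 15 17 11 13)(2 6 9 14 3 16 12 4)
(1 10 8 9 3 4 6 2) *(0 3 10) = [3, 0, 1, 4, 6, 5, 2, 7, 9, 10, 8] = (0 3 4 6 2 1)(8 9 10)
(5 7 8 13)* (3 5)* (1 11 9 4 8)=(1 11 9 4 8 13 3 5 7)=[0, 11, 2, 5, 8, 7, 6, 1, 13, 4, 10, 9, 12, 3]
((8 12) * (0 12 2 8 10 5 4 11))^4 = ((0 12 10 5 4 11)(2 8))^4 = (0 4 10)(5 12 11)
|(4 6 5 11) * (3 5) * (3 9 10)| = |(3 5 11 4 6 9 10)| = 7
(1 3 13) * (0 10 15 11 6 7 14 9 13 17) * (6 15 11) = (0 10 11 15 6 7 14 9 13 1 3 17) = [10, 3, 2, 17, 4, 5, 7, 14, 8, 13, 11, 15, 12, 1, 9, 6, 16, 0]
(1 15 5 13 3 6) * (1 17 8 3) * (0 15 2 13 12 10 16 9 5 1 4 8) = (0 15 1 2 13 4 8 3 6 17)(5 12 10 16 9) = [15, 2, 13, 6, 8, 12, 17, 7, 3, 5, 16, 11, 10, 4, 14, 1, 9, 0]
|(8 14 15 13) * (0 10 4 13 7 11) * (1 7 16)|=11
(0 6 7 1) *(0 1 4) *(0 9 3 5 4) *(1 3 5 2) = (0 6 7)(1 3 2)(4 9 5) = [6, 3, 1, 2, 9, 4, 7, 0, 8, 5]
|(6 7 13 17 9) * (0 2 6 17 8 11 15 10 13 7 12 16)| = 10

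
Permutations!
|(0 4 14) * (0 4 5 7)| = 6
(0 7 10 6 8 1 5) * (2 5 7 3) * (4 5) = (0 3 2 4 5)(1 7 10 6 8) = [3, 7, 4, 2, 5, 0, 8, 10, 1, 9, 6]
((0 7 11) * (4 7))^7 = (0 11 7 4)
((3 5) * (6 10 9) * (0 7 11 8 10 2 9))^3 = ((0 7 11 8 10)(2 9 6)(3 5))^3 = (0 8 7 10 11)(3 5)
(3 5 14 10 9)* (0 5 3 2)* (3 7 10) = (0 5 14 3 7 10 9 2) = [5, 1, 0, 7, 4, 14, 6, 10, 8, 2, 9, 11, 12, 13, 3]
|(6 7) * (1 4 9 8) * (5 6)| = 12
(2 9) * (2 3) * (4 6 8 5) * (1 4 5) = (1 4 6 8)(2 9 3) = [0, 4, 9, 2, 6, 5, 8, 7, 1, 3]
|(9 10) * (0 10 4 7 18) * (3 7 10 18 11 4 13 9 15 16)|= 14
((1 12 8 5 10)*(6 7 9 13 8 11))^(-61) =(1 10 5 8 13 9 7 6 11 12)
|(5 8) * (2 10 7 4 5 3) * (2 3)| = 6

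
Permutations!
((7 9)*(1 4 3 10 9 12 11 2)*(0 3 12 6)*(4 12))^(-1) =(0 6 7 9 10 3)(1 2 11 12)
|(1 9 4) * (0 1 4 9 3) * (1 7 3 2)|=|(9)(0 7 3)(1 2)|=6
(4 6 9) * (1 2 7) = (1 2 7)(4 6 9) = [0, 2, 7, 3, 6, 5, 9, 1, 8, 4]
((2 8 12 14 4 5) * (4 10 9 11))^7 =((2 8 12 14 10 9 11 4 5))^7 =(2 4 9 14 8 5 11 10 12)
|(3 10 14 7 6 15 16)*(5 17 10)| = |(3 5 17 10 14 7 6 15 16)| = 9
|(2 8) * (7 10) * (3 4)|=2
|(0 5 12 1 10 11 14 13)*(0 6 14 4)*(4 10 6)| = 8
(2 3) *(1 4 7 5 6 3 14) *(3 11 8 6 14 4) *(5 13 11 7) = (1 3 2 4 5 14)(6 7 13 11 8) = [0, 3, 4, 2, 5, 14, 7, 13, 6, 9, 10, 8, 12, 11, 1]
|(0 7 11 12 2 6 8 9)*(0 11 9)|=8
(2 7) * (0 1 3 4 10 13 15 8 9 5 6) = (0 1 3 4 10 13 15 8 9 5 6)(2 7) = [1, 3, 7, 4, 10, 6, 0, 2, 9, 5, 13, 11, 12, 15, 14, 8]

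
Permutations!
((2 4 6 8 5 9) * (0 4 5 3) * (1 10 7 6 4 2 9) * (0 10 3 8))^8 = ((0 2 5 1 3 10 7 6))^8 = (10)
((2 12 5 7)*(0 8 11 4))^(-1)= ((0 8 11 4)(2 12 5 7))^(-1)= (0 4 11 8)(2 7 5 12)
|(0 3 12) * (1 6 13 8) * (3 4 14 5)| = 12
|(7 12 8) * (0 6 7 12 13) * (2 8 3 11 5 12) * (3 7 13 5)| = 6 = |(0 6 13)(2 8)(3 11)(5 12 7)|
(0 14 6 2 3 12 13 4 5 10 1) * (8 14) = (0 8 14 6 2 3 12 13 4 5 10 1) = [8, 0, 3, 12, 5, 10, 2, 7, 14, 9, 1, 11, 13, 4, 6]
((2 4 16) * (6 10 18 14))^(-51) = (6 10 18 14)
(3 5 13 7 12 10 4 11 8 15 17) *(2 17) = (2 17 3 5 13 7 12 10 4 11 8 15) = [0, 1, 17, 5, 11, 13, 6, 12, 15, 9, 4, 8, 10, 7, 14, 2, 16, 3]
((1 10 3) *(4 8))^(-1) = ((1 10 3)(4 8))^(-1) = (1 3 10)(4 8)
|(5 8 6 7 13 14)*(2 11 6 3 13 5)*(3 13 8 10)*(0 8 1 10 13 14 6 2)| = 12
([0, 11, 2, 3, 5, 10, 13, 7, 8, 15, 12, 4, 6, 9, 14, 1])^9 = [0, 15, 2, 3, 11, 4, 12, 7, 8, 13, 5, 1, 10, 6, 14, 9]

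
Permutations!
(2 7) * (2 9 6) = (2 7 9 6) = [0, 1, 7, 3, 4, 5, 2, 9, 8, 6]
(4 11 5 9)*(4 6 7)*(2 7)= (2 7 4 11 5 9 6)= [0, 1, 7, 3, 11, 9, 2, 4, 8, 6, 10, 5]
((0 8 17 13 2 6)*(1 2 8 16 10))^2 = (0 10 2)(1 6 16)(8 13 17)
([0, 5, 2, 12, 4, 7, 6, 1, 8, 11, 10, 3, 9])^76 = [0, 5, 2, 3, 4, 7, 6, 1, 8, 9, 10, 11, 12]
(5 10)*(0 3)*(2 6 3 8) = [8, 1, 6, 0, 4, 10, 3, 7, 2, 9, 5] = (0 8 2 6 3)(5 10)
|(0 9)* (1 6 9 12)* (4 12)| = |(0 4 12 1 6 9)| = 6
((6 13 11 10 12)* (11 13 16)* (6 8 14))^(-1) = (6 14 8 12 10 11 16)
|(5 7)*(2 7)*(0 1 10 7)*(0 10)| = 4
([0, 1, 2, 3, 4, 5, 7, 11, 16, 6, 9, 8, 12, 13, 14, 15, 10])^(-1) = [0, 1, 2, 3, 4, 5, 9, 6, 11, 10, 16, 7, 12, 13, 14, 15, 8]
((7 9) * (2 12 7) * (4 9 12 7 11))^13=(2 7 12 11 4 9)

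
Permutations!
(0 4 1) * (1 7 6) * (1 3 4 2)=(0 2 1)(3 4 7 6)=[2, 0, 1, 4, 7, 5, 3, 6]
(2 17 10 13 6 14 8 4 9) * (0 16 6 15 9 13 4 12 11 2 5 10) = (0 16 6 14 8 12 11 2 17)(4 13 15 9 5 10) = [16, 1, 17, 3, 13, 10, 14, 7, 12, 5, 4, 2, 11, 15, 8, 9, 6, 0]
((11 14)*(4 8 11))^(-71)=(4 8 11 14)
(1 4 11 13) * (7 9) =(1 4 11 13)(7 9) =[0, 4, 2, 3, 11, 5, 6, 9, 8, 7, 10, 13, 12, 1]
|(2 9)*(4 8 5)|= |(2 9)(4 8 5)|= 6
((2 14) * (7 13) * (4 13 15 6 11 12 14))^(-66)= (2 11 7)(4 12 15)(6 13 14)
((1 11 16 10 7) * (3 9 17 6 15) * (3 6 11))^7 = (1 7 10 16 11 17 9 3)(6 15)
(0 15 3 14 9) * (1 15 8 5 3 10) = (0 8 5 3 14 9)(1 15 10) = [8, 15, 2, 14, 4, 3, 6, 7, 5, 0, 1, 11, 12, 13, 9, 10]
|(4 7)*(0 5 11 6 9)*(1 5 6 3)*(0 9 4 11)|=|(0 6 4 7 11 3 1 5)|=8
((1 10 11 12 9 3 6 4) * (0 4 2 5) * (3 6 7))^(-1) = ((0 4 1 10 11 12 9 6 2 5)(3 7))^(-1) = (0 5 2 6 9 12 11 10 1 4)(3 7)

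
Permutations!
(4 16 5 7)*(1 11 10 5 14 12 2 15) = (1 11 10 5 7 4 16 14 12 2 15) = [0, 11, 15, 3, 16, 7, 6, 4, 8, 9, 5, 10, 2, 13, 12, 1, 14]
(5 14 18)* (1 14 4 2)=(1 14 18 5 4 2)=[0, 14, 1, 3, 2, 4, 6, 7, 8, 9, 10, 11, 12, 13, 18, 15, 16, 17, 5]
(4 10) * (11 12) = (4 10)(11 12) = [0, 1, 2, 3, 10, 5, 6, 7, 8, 9, 4, 12, 11]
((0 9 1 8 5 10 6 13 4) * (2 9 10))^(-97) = ((0 10 6 13 4)(1 8 5 2 9))^(-97) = (0 13 10 4 6)(1 2 8 9 5)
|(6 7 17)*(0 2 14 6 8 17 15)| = 6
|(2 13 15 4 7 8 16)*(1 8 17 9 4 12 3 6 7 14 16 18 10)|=12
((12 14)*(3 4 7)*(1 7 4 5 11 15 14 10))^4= ((1 7 3 5 11 15 14 12 10))^4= (1 11 10 5 12 3 14 7 15)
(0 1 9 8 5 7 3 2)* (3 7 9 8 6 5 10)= (0 1 8 10 3 2)(5 9 6)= [1, 8, 0, 2, 4, 9, 5, 7, 10, 6, 3]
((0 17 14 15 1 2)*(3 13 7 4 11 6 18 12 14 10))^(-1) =(0 2 1 15 14 12 18 6 11 4 7 13 3 10 17)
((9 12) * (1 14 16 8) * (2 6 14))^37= (1 2 6 14 16 8)(9 12)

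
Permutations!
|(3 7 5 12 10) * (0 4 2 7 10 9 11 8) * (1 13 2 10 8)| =|(0 4 10 3 8)(1 13 2 7 5 12 9 11)| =40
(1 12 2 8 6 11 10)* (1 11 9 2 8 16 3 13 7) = [0, 12, 16, 13, 4, 5, 9, 1, 6, 2, 11, 10, 8, 7, 14, 15, 3] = (1 12 8 6 9 2 16 3 13 7)(10 11)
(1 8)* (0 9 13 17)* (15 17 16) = (0 9 13 16 15 17)(1 8) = [9, 8, 2, 3, 4, 5, 6, 7, 1, 13, 10, 11, 12, 16, 14, 17, 15, 0]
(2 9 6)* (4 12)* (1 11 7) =[0, 11, 9, 3, 12, 5, 2, 1, 8, 6, 10, 7, 4] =(1 11 7)(2 9 6)(4 12)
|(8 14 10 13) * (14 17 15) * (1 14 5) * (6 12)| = 8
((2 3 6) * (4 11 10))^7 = (2 3 6)(4 11 10)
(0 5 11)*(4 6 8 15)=(0 5 11)(4 6 8 15)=[5, 1, 2, 3, 6, 11, 8, 7, 15, 9, 10, 0, 12, 13, 14, 4]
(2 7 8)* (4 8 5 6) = [0, 1, 7, 3, 8, 6, 4, 5, 2] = (2 7 5 6 4 8)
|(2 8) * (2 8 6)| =2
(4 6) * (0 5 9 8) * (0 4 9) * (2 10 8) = (0 5)(2 10 8 4 6 9) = [5, 1, 10, 3, 6, 0, 9, 7, 4, 2, 8]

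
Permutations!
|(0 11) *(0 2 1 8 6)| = 6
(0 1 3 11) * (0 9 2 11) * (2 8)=(0 1 3)(2 11 9 8)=[1, 3, 11, 0, 4, 5, 6, 7, 2, 8, 10, 9]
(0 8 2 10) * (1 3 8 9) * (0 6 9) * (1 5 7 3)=(2 10 6 9 5 7 3 8)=[0, 1, 10, 8, 4, 7, 9, 3, 2, 5, 6]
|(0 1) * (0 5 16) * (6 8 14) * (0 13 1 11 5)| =6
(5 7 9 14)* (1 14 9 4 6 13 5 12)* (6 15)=[0, 14, 2, 3, 15, 7, 13, 4, 8, 9, 10, 11, 1, 5, 12, 6]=(1 14 12)(4 15 6 13 5 7)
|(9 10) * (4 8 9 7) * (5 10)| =6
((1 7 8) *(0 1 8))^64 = (8)(0 1 7)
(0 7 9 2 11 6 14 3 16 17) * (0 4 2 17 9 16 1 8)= [7, 8, 11, 1, 2, 5, 14, 16, 0, 17, 10, 6, 12, 13, 3, 15, 9, 4]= (0 7 16 9 17 4 2 11 6 14 3 1 8)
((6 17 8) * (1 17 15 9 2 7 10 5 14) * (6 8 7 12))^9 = ((1 17 7 10 5 14)(2 12 6 15 9))^9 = (1 10)(2 9 15 6 12)(5 17)(7 14)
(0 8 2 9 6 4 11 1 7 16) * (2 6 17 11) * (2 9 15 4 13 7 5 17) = (0 8 6 13 7 16)(1 5 17 11)(2 15 4 9) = [8, 5, 15, 3, 9, 17, 13, 16, 6, 2, 10, 1, 12, 7, 14, 4, 0, 11]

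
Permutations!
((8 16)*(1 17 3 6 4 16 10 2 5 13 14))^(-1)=((1 17 3 6 4 16 8 10 2 5 13 14))^(-1)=(1 14 13 5 2 10 8 16 4 6 3 17)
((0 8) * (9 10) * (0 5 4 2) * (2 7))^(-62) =((0 8 5 4 7 2)(9 10))^(-62) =(10)(0 7 5)(2 4 8)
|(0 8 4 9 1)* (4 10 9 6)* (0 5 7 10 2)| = |(0 8 2)(1 5 7 10 9)(4 6)| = 30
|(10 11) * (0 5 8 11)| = |(0 5 8 11 10)| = 5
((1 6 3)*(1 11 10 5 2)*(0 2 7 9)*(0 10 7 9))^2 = ((0 2 1 6 3 11 7)(5 9 10))^2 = (0 1 3 7 2 6 11)(5 10 9)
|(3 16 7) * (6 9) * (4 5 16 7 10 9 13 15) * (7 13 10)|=21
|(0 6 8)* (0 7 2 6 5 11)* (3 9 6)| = 6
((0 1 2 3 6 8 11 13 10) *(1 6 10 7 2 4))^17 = ((0 6 8 11 13 7 2 3 10)(1 4))^17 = (0 10 3 2 7 13 11 8 6)(1 4)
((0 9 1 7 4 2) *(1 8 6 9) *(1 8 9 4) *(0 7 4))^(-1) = (9)(0 6 8)(1 7 2 4)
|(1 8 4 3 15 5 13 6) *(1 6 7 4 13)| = |(1 8 13 7 4 3 15 5)| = 8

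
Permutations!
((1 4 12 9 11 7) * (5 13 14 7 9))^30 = ((1 4 12 5 13 14 7)(9 11))^30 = (1 12 13 7 4 5 14)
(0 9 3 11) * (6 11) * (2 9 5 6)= (0 5 6 11)(2 9 3)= [5, 1, 9, 2, 4, 6, 11, 7, 8, 3, 10, 0]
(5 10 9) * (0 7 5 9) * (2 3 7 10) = [10, 1, 3, 7, 4, 2, 6, 5, 8, 9, 0] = (0 10)(2 3 7 5)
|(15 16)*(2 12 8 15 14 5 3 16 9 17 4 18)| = |(2 12 8 15 9 17 4 18)(3 16 14 5)| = 8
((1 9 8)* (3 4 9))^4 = (1 8 9 4 3)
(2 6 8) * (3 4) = (2 6 8)(3 4) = [0, 1, 6, 4, 3, 5, 8, 7, 2]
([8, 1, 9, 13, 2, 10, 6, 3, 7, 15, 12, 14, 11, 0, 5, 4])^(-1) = (0 13 3 7 8)(2 4 15 9)(5 14 11 12 10)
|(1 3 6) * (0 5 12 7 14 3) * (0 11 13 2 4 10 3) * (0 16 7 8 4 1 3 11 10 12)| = |(0 5)(1 10 11 13 2)(3 6)(4 12 8)(7 14 16)| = 30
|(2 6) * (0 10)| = 2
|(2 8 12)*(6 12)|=|(2 8 6 12)|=4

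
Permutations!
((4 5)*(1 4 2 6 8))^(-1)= ((1 4 5 2 6 8))^(-1)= (1 8 6 2 5 4)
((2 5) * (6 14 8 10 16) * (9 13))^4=(6 16 10 8 14)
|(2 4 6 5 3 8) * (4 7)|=7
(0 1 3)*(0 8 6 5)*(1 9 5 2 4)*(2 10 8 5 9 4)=(0 4 1 3 5)(6 10 8)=[4, 3, 2, 5, 1, 0, 10, 7, 6, 9, 8]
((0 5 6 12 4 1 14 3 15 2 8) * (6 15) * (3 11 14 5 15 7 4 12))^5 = ((0 15 2 8)(1 5 7 4)(3 6)(11 14))^5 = (0 15 2 8)(1 5 7 4)(3 6)(11 14)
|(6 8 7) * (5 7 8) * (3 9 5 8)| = |(3 9 5 7 6 8)| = 6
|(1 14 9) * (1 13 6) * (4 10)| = |(1 14 9 13 6)(4 10)| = 10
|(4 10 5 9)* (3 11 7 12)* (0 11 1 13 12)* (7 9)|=|(0 11 9 4 10 5 7)(1 13 12 3)|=28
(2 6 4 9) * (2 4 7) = (2 6 7)(4 9) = [0, 1, 6, 3, 9, 5, 7, 2, 8, 4]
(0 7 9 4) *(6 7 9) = [9, 1, 2, 3, 0, 5, 7, 6, 8, 4] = (0 9 4)(6 7)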